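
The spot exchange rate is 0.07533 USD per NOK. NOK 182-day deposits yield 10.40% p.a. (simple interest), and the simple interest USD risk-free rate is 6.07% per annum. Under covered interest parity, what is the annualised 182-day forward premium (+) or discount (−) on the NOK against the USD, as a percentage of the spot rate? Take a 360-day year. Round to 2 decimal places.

-4.11%

T = 182/360 years.
No-arbitrage forward: 0.07533 × 1.0306872 / 1.0525778 = 0.07376335 USD/NOK.
Annualised premium = (F − S)/S × (1/T) = (0.07376335 − 0.07533)/0.07533 ÷ (182/360) = -4.11%.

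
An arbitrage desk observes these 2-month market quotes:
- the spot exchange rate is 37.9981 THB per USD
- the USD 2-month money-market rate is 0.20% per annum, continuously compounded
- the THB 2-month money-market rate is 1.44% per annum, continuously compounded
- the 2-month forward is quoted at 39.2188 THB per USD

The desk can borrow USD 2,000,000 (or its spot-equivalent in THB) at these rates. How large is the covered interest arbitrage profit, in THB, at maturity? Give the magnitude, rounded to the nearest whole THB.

THB 2,284,940

T = 2/12 years.
Invest the USD and cover forward: 2,000,000 × 1.0003333889 × 39.2188 = THB 78,463,750.23.
Convert at spot and invest in THB: 2,000,000 × 37.9981 × 1.0024028823 = THB 76,178,809.92.
The quoted forward overvalues USD, so borrow THB, buy USD at spot, deposit the USD at 0.20%, and sell the proceeds forward at 39.2188.
Profit = 78,463,750.23 − 76,178,809.92 = THB 2,284,940.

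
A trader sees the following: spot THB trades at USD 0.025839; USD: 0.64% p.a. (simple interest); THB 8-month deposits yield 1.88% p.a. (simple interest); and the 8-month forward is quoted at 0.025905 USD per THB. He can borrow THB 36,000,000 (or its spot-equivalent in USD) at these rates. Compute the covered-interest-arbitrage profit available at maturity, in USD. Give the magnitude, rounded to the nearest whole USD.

USD 10,095

T = 8/12 years.
Invest the THB and cover forward: 36,000,000 × 1.01253333 × 0.025905 = USD 944,268.33.
Convert at spot and invest in USD: 36,000,000 × 0.025839 × 1.00426667 = USD 934,172.87.
The quoted forward overvalues THB, so borrow USD, buy THB at spot, deposit the THB at 1.88%, and sell the proceeds forward at 0.025905.
Profit = 944,268.33 − 934,172.87 = USD 10,095.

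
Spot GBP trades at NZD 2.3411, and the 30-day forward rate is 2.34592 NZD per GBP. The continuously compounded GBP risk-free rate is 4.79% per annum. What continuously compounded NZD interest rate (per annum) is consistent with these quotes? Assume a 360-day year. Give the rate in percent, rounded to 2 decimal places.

T = 30/360 years.
By CIP, F/S equals the NZD-to-GBP growth ratio: 2.34592/2.3411 = 1.0020589.
The GBP side grows by e^(0.0479×30/360) = 1.0039996.
Hence g_NZD = 1.0060667.
r = ln(1.0060667)/(30/360) = 0.072580 → 7.26%.

7.26%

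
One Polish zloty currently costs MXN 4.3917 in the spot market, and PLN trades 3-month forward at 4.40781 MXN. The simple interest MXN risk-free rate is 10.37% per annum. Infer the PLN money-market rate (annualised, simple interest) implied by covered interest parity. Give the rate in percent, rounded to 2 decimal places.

8.87%

T = 3/12 years.
F/S = 4.40781/4.3917 = 1.0036683 = (growth of MXN) / (growth of PLN).
The MXN side grows by 1 + 0.1037×3/12 = 1.025925.
Hence g_PLN = 1.0221754.
r = (1.0221754 − 1)/(3/12) = 0.088702 → 8.87%.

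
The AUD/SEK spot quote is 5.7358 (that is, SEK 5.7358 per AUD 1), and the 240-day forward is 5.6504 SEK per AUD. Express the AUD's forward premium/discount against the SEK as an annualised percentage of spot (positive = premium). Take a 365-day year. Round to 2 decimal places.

T = 240/365 years.
(F − S)/S = (5.6504 − 5.7358)/5.7358 = -0.0148889.
×(1/T) gives -2.26% p.a.

-2.26%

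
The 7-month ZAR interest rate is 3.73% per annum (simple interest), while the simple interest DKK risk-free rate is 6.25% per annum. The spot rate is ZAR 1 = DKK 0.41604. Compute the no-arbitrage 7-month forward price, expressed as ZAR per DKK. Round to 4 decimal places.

2.3695

T = 7/12 years.
Growth of 1 DKK over T: 1 + 0.0625×7/12 = 1.0364583.
ZAR accumulates by 1 + 0.0373×7/12 = 1.0217583.
CIP: F = S · (grow DKK)/(grow ZAR) = 0.41604 × 1.0364583/1.0217583 = 0.4220256 DKK per ZAR.
Quoted the other way: 1/0.4220256 = 2.3695 ZAR per DKK.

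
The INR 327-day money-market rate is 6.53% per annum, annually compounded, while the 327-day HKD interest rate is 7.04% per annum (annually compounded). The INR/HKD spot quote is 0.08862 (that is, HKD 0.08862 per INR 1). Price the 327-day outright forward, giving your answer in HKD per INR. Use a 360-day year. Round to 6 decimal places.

0.089005

T = 327/360 years.
HKD growth factor: (1 + 0.0704)^(327/360) = 1.0637454.
Growth of 1 INR over T: (1 + 0.0653)^(327/360) = 1.0591407.
So F = 0.08862 × 1.0637454 / 1.0591407 = 0.08900528 (HKD/INR).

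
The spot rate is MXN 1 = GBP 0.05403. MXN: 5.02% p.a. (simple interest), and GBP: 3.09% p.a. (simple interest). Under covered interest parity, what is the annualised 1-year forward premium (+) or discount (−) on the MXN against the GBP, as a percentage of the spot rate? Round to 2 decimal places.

-1.84%

T = 1 year.
F = S · g_GBP/g_MXN = 0.05403 × 1.030900/1.050200 = 0.05303707.
(F − S)/S ÷ T = (0.05303707 − 0.05403)/0.05403/1 = -0.018377 → -1.84%.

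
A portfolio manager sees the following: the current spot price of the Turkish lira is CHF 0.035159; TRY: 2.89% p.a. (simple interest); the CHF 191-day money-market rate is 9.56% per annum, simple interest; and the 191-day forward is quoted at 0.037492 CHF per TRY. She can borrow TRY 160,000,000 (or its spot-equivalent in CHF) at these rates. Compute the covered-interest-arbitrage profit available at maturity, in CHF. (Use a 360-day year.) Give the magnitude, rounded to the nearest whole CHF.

CHF 179,930

T = 191/360 years.
Keep in TRY, deliver into the forward: 160,000,000·1.015333056·0.037492 = CHF 6,090,698.71.
Swap to CHF now, deposit: 160,000,000·0.035159·1.050721111 = CHF 5,910,768.57.
The quoted forward overvalues TRY, so borrow CHF, buy TRY at spot, deposit the TRY at 2.89%, and sell the proceeds forward at 0.037492.
Arbitrage profit = |6,090,698.71 − 5,910,768.57| = CHF 179,930.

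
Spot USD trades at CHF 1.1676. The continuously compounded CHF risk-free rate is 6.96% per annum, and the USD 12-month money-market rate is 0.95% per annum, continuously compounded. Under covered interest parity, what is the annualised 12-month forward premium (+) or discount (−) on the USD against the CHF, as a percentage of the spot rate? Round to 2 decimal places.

T = 1 year.
F = S · g_CHF/g_USD = 1.1676 × 1.0720793/1.0095453 = 1.2399243.
(F − S)/S ÷ T = (1.2399243 − 1.1676)/1.1676/1 = 0.061943 → 6.19%.

+6.19%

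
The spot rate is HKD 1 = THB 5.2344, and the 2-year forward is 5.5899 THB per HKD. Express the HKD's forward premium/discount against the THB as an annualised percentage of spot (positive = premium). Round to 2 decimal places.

T = 2 years.
(F − S)/S = (5.5899 − 5.2344)/5.2344 = 0.0679161.
Annualise by dividing by T: 0.0679161 / 2 = 0.033958 → 3.40%.

+3.40%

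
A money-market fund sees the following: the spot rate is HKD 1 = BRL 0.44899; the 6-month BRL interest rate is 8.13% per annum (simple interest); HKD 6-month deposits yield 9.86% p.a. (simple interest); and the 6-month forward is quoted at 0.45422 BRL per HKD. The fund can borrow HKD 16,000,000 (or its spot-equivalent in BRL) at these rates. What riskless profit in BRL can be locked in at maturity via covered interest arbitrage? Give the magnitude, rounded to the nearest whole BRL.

BRL 149,946

T = 6/12 years.
Keep in HKD, deliver into the forward: 16,000,000·1.049300·0.45422 = BRL 7,625,808.74.
Swap to BRL now, deposit: 16,000,000·0.44899·1.040650 = BRL 7,475,863.10.
The quoted forward overvalues HKD, so borrow BRL, buy HKD at spot, deposit the HKD at 9.86%, and sell the proceeds forward at 0.45422.
Arbitrage profit = |7,625,808.74 − 7,475,863.10| = BRL 149,946.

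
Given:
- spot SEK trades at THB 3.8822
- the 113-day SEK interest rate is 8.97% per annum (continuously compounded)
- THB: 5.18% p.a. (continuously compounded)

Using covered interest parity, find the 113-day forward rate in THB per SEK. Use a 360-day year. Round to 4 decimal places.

T = 113/360 years.
THB accumulates by e^(0.0518×113/360) = 1.0163923.
SEK growth factor: e^(0.0897×113/360) = 1.028556.
So F = 3.8822 × 1.0163923 / 1.028556 = 3.836289 (THB/SEK).

3.8363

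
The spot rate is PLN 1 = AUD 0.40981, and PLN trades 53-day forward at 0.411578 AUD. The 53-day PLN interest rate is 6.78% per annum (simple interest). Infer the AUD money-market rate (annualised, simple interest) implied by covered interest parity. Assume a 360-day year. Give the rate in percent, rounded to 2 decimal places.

9.74%

T = 53/360 years.
F/S = 0.411578/0.40981 = 1.0043142 = (growth of AUD) / (growth of PLN).
The PLN side grows by 1 + 0.0678×53/360 = 1.0099817.
Hence g_AUD = 1.014339.
r = (1.014339 − 1)/(53/360) = 0.097397 → 9.74%.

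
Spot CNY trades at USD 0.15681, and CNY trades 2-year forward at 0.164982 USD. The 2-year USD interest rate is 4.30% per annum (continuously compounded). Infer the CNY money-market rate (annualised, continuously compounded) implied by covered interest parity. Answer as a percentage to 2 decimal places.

1.76%

T = 2 years.
CIP gives F = S · g_USD/g_CNY, so g_USD/g_CNY = 0.164982/0.15681 = 1.0521140.
The USD side grows by e^(0.0430×2) = 1.0898063.
So the CNY growth factor = 1.0358253.
Take logs: ln 1.0358253 / 2 = 0.017599, so 1.76%.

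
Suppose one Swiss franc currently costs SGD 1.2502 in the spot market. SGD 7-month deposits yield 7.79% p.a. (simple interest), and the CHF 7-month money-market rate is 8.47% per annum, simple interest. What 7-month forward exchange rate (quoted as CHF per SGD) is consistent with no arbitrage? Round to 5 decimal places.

0.80291

T = 7/12 years.
Growth of 1 SGD over T: 1 + 0.0779×7/12 = 1.0454417.
CHF growth factor: 1 + 0.0847×7/12 = 1.0494083.
CIP: F = S · (grow SGD)/(grow CHF) = 1.2502 × 1.0454417/1.0494083 = 1.245474 SGD per CHF.
Invert for CHF per SGD: 1 / 1.245474 = 0.80291.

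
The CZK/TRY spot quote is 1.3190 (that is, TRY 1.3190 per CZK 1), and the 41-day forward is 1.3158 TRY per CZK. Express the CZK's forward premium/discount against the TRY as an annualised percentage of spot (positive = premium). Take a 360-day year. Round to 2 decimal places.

T = 41/360 years.
(F − S)/S = (1.3158 − 1.319)/1.319 = -0.0024261.
×(1/T) gives -2.13% p.a.

-2.13%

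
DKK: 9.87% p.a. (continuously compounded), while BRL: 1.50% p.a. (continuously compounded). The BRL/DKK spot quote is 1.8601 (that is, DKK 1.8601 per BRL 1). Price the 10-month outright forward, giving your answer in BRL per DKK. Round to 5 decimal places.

0.50139

T = 10/12 years.
DKK accumulates by e^(0.0987×10/12) = 1.0857272.
Growth of 1 BRL over T: e^(0.0150×10/12) = 1.0125785.
CIP: F = S · (grow DKK)/(grow BRL) = 1.8601 × 1.0857272/1.0125785 = 1.994474 DKK per BRL.
Invert for BRL per DKK: 1 / 1.994474 = 0.50139.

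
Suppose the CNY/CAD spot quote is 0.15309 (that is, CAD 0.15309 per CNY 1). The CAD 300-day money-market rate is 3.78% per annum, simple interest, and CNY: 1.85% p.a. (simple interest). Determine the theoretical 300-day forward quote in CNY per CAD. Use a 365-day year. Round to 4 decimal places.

T = 300/365 years.
CAD accumulates by 1 + 0.0378×300/365 = 1.0310685.
Growth of 1 CNY over T: 1 + 0.0185×300/365 = 1.0152055.
CIP: F = S · (grow CAD)/(grow CNY) = 0.15309 × 1.0310685/1.0152055 = 0.1554821 CAD per CNY.
Quoted the other way: 1/0.1554821 = 6.4316 CNY per CAD.

6.4316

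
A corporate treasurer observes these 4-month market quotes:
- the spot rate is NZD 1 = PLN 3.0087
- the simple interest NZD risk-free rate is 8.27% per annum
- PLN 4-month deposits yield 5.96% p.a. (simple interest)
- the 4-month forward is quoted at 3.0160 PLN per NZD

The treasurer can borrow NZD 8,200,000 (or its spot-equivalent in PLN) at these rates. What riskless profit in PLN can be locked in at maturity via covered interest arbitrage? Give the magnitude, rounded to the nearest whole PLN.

T = 4/12 years.
Invest the NZD and cover forward: 8,200,000 × 1.0275666667 × 3.0160 = PLN 25,412,956.75.
Convert at spot and invest in PLN: 8,200,000 × 3.0087 × 1.0198666667 = PLN 25,161,477.29.
The quoted forward overvalues NZD, so borrow PLN, buy NZD at spot, deposit the NZD at 8.27%, and sell the proceeds forward at 3.0160.
Arbitrage profit = |25,412,956.75 − 25,161,477.29| = PLN 251,479.

PLN 251,479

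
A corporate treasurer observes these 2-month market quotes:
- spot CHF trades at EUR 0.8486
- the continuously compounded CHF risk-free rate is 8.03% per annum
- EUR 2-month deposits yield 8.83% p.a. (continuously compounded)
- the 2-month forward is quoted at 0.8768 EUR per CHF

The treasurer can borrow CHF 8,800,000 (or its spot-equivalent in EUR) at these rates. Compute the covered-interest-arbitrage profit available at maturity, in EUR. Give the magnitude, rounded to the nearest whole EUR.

EUR 241,406

T = 2/12 years.
Keep in CHF, deliver into the forward: 8,800,000·1.013473291·0.8768 = EUR 7,819,797.76.
Swap to EUR now, deposit: 8,800,000·0.8486·1.01482549 = EUR 7,578,392.02.
The quoted forward overvalues CHF, so borrow EUR, buy CHF at spot, deposit the CHF at 8.03%, and sell the proceeds forward at 0.8768.
The gap between the two covered legs is EUR 241,406.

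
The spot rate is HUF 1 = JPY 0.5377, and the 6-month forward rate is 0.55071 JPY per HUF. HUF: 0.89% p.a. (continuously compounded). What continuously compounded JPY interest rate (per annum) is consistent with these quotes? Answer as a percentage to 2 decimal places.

5.67%

T = 6/12 years.
CIP gives F = S · g_JPY/g_HUF, so g_JPY/g_HUF = 0.55071/0.5377 = 1.0241956.
The HUF side grows by e^(0.0089×6/12) = 1.0044599.
Hence g_JPY = 1.0287634.
Take logs: ln 1.0287634 / (6/12) = 0.056715, so 5.67%.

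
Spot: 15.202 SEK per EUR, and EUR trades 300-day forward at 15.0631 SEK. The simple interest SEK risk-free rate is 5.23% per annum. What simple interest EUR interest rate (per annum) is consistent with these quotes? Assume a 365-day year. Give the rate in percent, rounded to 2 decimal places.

T = 300/365 years.
CIP gives F = S · g_SEK/g_EUR, so g_SEK/g_EUR = 15.0631/15.202 = 0.9908630.
The SEK side grows by 1 + 0.0523×300/365 = 1.0429863.
So the EUR growth factor = 1.0526039.
(1.0526039 − 1)/T = 0.064001, i.e. 6.40%.

6.40%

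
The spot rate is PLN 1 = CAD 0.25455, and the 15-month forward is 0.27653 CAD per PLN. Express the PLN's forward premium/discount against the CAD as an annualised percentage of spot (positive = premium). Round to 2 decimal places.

+6.91%

T = 15/12 years.
PLN trades forward at +8.63485% vs spot over the period.
Per annum: 0.0863485 / (15/12) = 0.069079 = 6.91%.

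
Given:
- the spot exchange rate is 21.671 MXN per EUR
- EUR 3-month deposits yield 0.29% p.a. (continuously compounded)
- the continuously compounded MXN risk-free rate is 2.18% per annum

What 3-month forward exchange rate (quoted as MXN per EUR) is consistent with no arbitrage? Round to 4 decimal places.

T = 3/12 years.
MXN accumulates by e^(0.0218×3/12) = 1.00546488.
Growth of 1 EUR over T: e^(0.0029×3/12) = 1.00072526.
So F = 21.671 × 1.00546488 / 1.00072526 = 21.773638 (MXN/EUR).

21.7736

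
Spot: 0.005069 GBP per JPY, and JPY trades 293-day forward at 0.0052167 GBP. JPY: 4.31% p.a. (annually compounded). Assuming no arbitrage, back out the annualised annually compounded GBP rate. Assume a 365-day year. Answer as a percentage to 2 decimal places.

8.11%

T = 293/365 years.
By CIP, F/S equals the GBP-to-JPY growth ratio: 0.0052167/0.005069 = 1.0291379.
The JPY side grows by (1 + 0.0431)^(293/365) = 1.0344535.
That pins the GBP growth at 1.0645953.
Annualise: 1.0645953^(365/293) − 1 = 0.081097 = 8.11%.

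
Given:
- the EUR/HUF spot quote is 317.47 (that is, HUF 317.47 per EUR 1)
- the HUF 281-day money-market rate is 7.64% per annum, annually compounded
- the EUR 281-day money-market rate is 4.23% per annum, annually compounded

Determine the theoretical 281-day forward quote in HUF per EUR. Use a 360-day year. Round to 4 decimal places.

325.5484

T = 281/360 years.
Growth of 1 HUF over T: (1 + 0.0764)^(281/360) = 1.059149439.
Growth of 1 EUR over T: (1 + 0.0423)^(281/360) = 1.032866832.
So F = 317.47 × 1.059149439 / 1.032866832 = 325.548427 (HUF/EUR).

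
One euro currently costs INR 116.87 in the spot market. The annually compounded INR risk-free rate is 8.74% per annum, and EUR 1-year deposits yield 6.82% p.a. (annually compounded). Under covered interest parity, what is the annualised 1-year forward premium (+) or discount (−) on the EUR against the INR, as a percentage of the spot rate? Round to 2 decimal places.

T = 1 year.
CIP forward (INR per EUR) = 116.87 × 1.087400/1.068200 = 118.97064.
Annualised premium = (F − S)/S × (1/T) = (118.97064 − 116.87)/116.87 ÷ 1 = 1.80%.

+1.80%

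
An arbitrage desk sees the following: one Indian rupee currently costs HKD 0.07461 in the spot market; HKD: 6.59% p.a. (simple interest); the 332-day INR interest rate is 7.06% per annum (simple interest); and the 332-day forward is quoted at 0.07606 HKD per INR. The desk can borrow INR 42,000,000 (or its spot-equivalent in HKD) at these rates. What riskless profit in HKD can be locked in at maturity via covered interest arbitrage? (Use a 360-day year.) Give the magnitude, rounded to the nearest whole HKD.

HKD 78,448

T = 332/360 years.
Invest the INR and cover forward: 42,000,000 × 1.065108889 × 0.07606 = HKD 3,402,511.65.
Convert at spot and invest in HKD: 42,000,000 × 0.07461 × 1.060774444 = HKD 3,324,064.01.
The quoted forward overvalues INR, so borrow HKD, buy INR at spot, deposit the INR at 7.06%, and sell the proceeds forward at 0.07606.
Arbitrage profit = |3,402,511.65 − 3,324,064.01| = HKD 78,448.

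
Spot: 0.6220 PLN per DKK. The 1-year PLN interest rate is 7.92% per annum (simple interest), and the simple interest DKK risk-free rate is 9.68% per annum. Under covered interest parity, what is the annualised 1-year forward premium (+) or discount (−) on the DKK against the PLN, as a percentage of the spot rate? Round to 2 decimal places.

T = 1 year.
CIP forward (PLN per DKK) = 0.622 × 1.079200/1.096800 = 0.6120190.
Annualised premium = (F − S)/S × (1/T) = (0.6120190 − 0.622)/0.622 ÷ 1 = -1.60%.

-1.60%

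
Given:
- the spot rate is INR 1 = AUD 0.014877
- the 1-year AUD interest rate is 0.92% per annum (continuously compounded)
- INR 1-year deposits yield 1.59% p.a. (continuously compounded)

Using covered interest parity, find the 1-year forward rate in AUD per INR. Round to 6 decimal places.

0.014778

T = 1 year.
AUD accumulates by e^(0.0092×1) = 1.0092425.
Growth of 1 INR over T: e^(0.0159×1) = 1.0160271.
So F = 0.014877 × 1.0092425 / 1.0160271 = 0.01477766 (AUD/INR).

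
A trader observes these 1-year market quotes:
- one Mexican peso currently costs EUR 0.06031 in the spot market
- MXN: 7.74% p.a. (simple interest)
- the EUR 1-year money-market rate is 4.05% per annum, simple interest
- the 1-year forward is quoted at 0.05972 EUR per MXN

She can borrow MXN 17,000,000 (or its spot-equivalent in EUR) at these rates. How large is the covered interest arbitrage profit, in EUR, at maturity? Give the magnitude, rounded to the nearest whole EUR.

EUR 27,026

T = 1 year.
Keep in MXN, deliver into the forward: 17,000,000·1.077400·0.05972 = EUR 1,093,819.58.
Swap to EUR now, deposit: 17,000,000·0.06031·1.040500 = EUR 1,066,793.44.
The quoted forward overvalues MXN, so borrow EUR, buy MXN at spot, deposit the MXN at 7.74%, and sell the proceeds forward at 0.05972.
The gap between the two covered legs is EUR 27,026.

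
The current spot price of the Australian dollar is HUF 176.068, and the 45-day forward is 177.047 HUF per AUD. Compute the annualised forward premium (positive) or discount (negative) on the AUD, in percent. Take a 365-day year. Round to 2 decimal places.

T = 45/365 years.
Period premium: (177.047 − 176.068)/176.068 = 0.0055604.
Per annum: 0.0055604 / (45/365) = 0.045101 = 4.51%.

+4.51%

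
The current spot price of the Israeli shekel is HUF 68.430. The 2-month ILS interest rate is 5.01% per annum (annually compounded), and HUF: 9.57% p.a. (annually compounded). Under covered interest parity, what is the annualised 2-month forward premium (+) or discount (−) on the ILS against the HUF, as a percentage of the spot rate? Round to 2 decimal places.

+4.27%

T = 2/12 years.
No-arbitrage forward: 68.43 × 1.0153488 / 1.0081808 = 68.916526 HUF/ILS.
Annualised premium = (F − S)/S × (1/T) = (68.916526 − 68.43)/68.43 ÷ (2/12) = 4.27%.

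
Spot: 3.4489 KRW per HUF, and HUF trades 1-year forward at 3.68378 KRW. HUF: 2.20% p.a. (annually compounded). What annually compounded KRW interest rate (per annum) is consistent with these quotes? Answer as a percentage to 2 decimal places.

9.16%

T = 1 year.
By CIP, F/S equals the KRW-to-HUF growth ratio: 3.68378/3.4489 = 1.0681029.
The HUF side grows by (1 + 0.0220)^1 = 1.022000.
That pins the KRW growth at 1.0916012.
r = 1.0916012^(1/1) − 1 = 0.091601 → 9.16%.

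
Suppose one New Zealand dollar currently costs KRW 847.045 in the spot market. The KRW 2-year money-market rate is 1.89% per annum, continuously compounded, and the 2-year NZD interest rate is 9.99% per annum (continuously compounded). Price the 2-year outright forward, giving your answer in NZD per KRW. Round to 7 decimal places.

0.0013882

T = 2 years.
KRW accumulates by e^(0.0189×2) = 1.0385235.
NZD growth factor: e^(0.0999×2) = 1.2211585.
Forward (KRW per NZD) = 847.045 × 1.0385235 / 1.2211585 = 720.3620.
Invert for NZD per KRW: 1 / 720.3620 = 0.0013882.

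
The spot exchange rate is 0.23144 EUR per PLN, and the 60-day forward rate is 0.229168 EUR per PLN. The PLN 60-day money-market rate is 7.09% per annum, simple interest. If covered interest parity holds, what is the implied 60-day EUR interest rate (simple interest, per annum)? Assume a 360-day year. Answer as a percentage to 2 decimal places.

1.13%

T = 60/360 years.
CIP gives F = S · g_EUR/g_PLN, so g_EUR/g_PLN = 0.229168/0.23144 = 0.9901832.
The PLN side grows by 1 + 0.0709×60/360 = 1.0118167.
Hence g_EUR = 1.0018839.
(1.0018839 − 1)/T = 0.011303, i.e. 1.13%.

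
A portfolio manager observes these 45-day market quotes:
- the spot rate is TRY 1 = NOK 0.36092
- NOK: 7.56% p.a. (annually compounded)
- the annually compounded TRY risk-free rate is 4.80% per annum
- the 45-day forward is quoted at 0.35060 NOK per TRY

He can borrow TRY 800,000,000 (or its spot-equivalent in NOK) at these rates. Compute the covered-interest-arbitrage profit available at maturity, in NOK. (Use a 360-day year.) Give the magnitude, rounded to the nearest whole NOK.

NOK 9,249,789

T = 45/360 years.
Route A — deposit TRY, sell forward: 800,000,000 × 1.00587765426 × 0.35060 = NOK 282,128,564.47.
Route B — convert at spot, deposit NOK: 800,000,000 × 0.36092 × 1.00915145147 = NOK 291,378,353.49.
The quoted forward undervalues TRY, so borrow TRY, convert to NOK at spot, deposit the NOK at 7.56%, and buy TRY forward at 0.35060 to cover the loan.
The gap between the two covered legs is NOK 9,249,789.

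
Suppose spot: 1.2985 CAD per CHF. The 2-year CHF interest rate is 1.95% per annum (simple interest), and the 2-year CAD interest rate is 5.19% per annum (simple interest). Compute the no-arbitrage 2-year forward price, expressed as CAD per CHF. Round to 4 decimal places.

T = 2 years.
CAD growth factor: 1 + 0.0519×2 = 1.103800.
CHF accumulates by 1 + 0.0195×2 = 1.039000.
Forward (CAD per CHF) = 1.2985 × 1.103800 / 1.039000 = 1.379484.

1.3795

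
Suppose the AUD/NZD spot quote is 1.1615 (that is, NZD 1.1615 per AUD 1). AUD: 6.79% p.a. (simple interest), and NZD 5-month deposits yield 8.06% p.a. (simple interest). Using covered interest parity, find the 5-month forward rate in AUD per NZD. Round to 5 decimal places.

T = 5/12 years.
Growth of 1 NZD over T: 1 + 0.0806×5/12 = 1.0335833.
AUD accumulates by 1 + 0.0679×5/12 = 1.0282917.
Forward (NZD per AUD) = 1.1615 × 1.0335833 / 1.0282917 = 1.167477.
Quoted the other way: 1/1.167477 = 0.85655 AUD per NZD.

0.85655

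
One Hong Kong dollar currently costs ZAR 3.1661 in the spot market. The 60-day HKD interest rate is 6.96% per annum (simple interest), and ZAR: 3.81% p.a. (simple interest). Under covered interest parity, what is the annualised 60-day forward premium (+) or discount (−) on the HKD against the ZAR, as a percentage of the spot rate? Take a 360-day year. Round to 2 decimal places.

T = 60/360 years.
F = S · g_ZAR/g_HKD = 3.1661 × 1.006350/1.011600 = 3.1496686.
(F − S)/S ÷ T = (3.1496686 − 3.1661)/3.1661/(60/360) = -0.031139 → -3.11%.

-3.11%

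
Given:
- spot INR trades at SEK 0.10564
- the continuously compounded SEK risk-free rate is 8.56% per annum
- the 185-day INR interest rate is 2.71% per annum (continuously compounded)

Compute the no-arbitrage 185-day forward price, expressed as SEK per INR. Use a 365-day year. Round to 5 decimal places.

0.10882

T = 185/365 years.
SEK accumulates by e^(0.0856×185/365) = 1.0443412.
INR growth factor: e^(0.0271×185/365) = 1.0138304.
So F = 0.10564 × 1.0443412 / 1.0138304 = 0.1088192 (SEK/INR).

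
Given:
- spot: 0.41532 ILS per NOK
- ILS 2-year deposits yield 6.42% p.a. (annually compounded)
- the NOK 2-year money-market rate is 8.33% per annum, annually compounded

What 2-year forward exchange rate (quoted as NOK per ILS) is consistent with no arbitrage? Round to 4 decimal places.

T = 2 years.
Growth of 1 ILS over T: (1 + 0.0642)^2 = 1.1325216.
NOK growth factor: (1 + 0.0833)^2 = 1.1735389.
So F = 0.41532 × 1.1325216 / 1.1735389 = 0.4008038 (ILS/NOK).
Invert for NOK per ILS: 1 / 0.4008038 = 2.4950.

2.4950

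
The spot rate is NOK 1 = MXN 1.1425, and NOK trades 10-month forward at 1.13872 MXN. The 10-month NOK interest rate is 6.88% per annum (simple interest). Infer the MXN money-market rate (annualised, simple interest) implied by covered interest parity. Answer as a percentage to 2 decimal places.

6.46%

T = 10/12 years.
CIP gives F = S · g_MXN/g_NOK, so g_MXN/g_NOK = 1.13872/1.1425 = 0.9966915.
NOK growth factor: 1 + 0.0688×10/12 = 1.0573333.
Hence g_MXN = 1.0538351.
r = (1.0538351 − 1)/(10/12) = 0.064602 → 6.46%.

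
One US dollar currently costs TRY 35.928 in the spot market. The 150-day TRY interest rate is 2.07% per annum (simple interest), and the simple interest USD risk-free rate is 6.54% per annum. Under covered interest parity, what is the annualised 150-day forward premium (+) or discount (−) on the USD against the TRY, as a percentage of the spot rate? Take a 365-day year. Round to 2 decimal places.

T = 150/365 years.
No-arbitrage forward: 35.928 × 1.0085068 / 1.0268767 = 35.285280 TRY/USD.
Annualised premium = (F − S)/S × (1/T) = (35.285280 − 35.928)/35.928 ÷ (150/365) = -4.35%.

-4.35%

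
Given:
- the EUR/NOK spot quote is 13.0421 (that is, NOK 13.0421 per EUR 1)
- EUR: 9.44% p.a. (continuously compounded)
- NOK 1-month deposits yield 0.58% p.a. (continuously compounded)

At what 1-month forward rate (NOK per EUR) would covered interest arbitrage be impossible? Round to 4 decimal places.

12.9462

T = 1/12 years.
NOK growth factor: e^(0.0058×1/12) = 1.00048345.
EUR accumulates by e^(0.0944×1/12) = 1.00789769.
CIP: F = S · (grow NOK)/(grow EUR) = 13.0421 × 1.00048345/1.00789769 = 12.946160 NOK per EUR.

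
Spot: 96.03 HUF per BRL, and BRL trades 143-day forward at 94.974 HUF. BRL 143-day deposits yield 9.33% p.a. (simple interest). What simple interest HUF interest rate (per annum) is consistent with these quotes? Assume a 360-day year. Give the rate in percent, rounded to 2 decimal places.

6.46%

T = 143/360 years.
By CIP, F/S equals the HUF-to-BRL growth ratio: 94.974/96.03 = 0.9890034.
BRL growth factor: 1 + 0.0933×143/360 = 1.0370608.
So the HUF growth factor = 1.0256567.
r = (1.0256567 − 1)/(143/360) = 0.064590 → 6.46%.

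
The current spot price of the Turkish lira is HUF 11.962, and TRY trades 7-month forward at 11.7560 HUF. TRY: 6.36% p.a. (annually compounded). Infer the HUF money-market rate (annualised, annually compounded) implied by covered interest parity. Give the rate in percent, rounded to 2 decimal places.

3.24%

T = 7/12 years.
CIP gives F = S · g_HUF/g_TRY, so g_HUF/g_TRY = 11.756/11.962 = 0.9827788.
The TRY side grows by (1 + 0.0636)^(7/12) = 1.0366226.
That pins the HUF growth at 1.0187707.
Annualise: 1.0187707^(12/7) − 1 = 0.032394 = 3.24%.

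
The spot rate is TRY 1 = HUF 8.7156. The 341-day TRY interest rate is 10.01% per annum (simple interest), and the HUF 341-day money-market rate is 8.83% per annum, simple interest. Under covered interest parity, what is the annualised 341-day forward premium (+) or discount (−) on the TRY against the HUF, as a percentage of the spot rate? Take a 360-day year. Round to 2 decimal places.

T = 341/360 years.
F = S · g_HUF/g_TRY = 8.7156 × 1.0836397/1.0948169 = 8.6266207.
Annualised premium = (F − S)/S × (1/T) = (8.6266207 − 8.7156)/8.7156 ÷ (341/360) = -1.08%.

-1.08%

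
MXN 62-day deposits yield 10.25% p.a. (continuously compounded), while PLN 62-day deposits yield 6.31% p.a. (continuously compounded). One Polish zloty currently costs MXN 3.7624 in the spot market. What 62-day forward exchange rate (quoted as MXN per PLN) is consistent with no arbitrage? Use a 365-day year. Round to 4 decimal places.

T = 62/365 years.
Growth of 1 MXN over T: e^(0.1025×62/365) = 1.0175634.
PLN growth factor: e^(0.0631×62/365) = 1.010776.
So F = 3.7624 × 1.0175634 / 1.010776 = 3.787665 (MXN/PLN).

3.7877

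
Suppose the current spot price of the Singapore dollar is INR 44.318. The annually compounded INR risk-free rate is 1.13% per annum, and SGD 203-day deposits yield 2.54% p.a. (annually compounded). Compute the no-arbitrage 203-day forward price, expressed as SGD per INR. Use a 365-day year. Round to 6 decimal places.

T = 203/365 years.
Growth of 1 INR over T: (1 + 0.0113)^(203/365) = 1.006269.
Growth of 1 SGD over T: (1 + 0.0254)^(203/365) = 1.0140479.
Forward (INR per SGD) = 44.318 × 1.006269 / 1.0140479 = 43.97803.
Invert for SGD per INR: 1 / 43.97803 = 0.022739.

0.022739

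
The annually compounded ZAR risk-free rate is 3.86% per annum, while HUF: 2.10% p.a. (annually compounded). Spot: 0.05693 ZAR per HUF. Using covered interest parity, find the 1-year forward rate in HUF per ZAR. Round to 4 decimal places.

T = 1 year.
Growth of 1 ZAR over T: (1 + 0.0386)^1 = 1.038600.
HUF growth factor: (1 + 0.0210)^1 = 1.021000.
So F = 0.05693 × 1.038600 / 1.021000 = 0.057911359 (ZAR/HUF).
Invert for HUF per ZAR: 1 / 0.057911359 = 17.2678.

17.2678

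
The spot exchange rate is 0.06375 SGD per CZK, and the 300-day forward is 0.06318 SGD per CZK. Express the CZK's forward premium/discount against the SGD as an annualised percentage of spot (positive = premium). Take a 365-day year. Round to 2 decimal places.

T = 300/365 years.
(F − S)/S = (0.06318 − 0.06375)/0.06375 = -0.0089412.
×(1/T) gives -1.09% p.a.

-1.09%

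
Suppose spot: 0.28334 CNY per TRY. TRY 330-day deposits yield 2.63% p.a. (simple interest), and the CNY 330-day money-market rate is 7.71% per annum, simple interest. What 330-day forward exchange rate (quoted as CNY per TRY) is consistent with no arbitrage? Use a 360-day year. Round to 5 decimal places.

T = 330/360 years.
CNY accumulates by 1 + 0.0771×330/360 = 1.070675.
TRY accumulates by 1 + 0.0263×330/360 = 1.0241083.
Forward (CNY per TRY) = 0.28334 × 1.070675 / 1.0241083 = 0.2962236.

0.29622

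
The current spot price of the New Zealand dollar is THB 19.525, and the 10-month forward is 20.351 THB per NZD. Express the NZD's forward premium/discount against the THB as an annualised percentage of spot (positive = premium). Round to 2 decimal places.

T = 10/12 years.
Period premium: (20.351 − 19.525)/19.525 = 0.0423047.
Annualise by dividing by T: 0.0423047 / (10/12) = 0.050766 → 5.08%.

+5.08%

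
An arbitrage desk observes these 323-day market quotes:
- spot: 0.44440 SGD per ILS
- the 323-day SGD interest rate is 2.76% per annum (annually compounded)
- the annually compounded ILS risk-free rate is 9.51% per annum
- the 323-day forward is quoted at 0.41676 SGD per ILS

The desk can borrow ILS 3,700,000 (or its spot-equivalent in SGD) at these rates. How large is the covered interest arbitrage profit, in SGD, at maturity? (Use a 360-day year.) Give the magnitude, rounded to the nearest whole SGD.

SGD 11,977

T = 323/360 years.
Route A — deposit ILS, sell forward: 3,700,000 × 1.084922728 × 0.41676 = SGD 1,672,963.87.
Route B — convert at spot, deposit SGD: 3,700,000 × 0.44440 × 1.024728562 = SGD 1,684,940.68.
The quoted forward undervalues ILS, so borrow ILS, convert to SGD at spot, deposit the SGD at 2.76%, and buy ILS forward at 0.41676 to cover the loan.
Arbitrage profit = |1,672,963.87 − 1,684,940.68| = SGD 11,977.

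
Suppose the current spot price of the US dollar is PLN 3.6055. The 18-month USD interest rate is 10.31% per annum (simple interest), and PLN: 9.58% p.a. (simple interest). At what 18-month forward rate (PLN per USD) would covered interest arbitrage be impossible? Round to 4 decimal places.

3.5713

T = 18/12 years.
PLN accumulates by 1 + 0.0958×18/12 = 1.143700.
USD accumulates by 1 + 0.1031×18/12 = 1.154650.
Forward (PLN per USD) = 3.6055 × 1.143700 / 1.154650 = 3.571308.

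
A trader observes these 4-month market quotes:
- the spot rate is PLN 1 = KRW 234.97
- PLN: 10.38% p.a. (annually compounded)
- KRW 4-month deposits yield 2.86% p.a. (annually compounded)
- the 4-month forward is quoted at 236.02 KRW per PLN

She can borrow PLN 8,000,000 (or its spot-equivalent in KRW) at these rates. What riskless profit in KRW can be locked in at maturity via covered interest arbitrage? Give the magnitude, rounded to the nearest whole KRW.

KRW 53,839,671

T = 4/12 years.
Keep in PLN, deliver into the forward: 8,000,000·1.033467435481·236.02 = KRW 1,951,351,872.98.
Swap to KRW now, deposit: 8,000,000·234.97·1.009443865973 = KRW 1,897,512,201.50.
The quoted forward overvalues PLN, so borrow KRW, buy PLN at spot, deposit the PLN at 10.38%, and sell the proceeds forward at 236.02.
The gap between the two covered legs is KRW 53,839,671.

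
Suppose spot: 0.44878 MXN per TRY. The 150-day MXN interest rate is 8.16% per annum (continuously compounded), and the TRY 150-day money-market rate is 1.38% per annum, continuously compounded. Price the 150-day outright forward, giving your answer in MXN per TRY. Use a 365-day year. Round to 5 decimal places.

T = 150/365 years.
Growth of 1 MXN over T: e^(0.0816×150/365) = 1.0341029.
TRY accumulates by e^(0.0138×150/365) = 1.0056873.
So F = 0.44878 × 1.0341029 / 1.0056873 = 0.4614602 (MXN/TRY).

0.46146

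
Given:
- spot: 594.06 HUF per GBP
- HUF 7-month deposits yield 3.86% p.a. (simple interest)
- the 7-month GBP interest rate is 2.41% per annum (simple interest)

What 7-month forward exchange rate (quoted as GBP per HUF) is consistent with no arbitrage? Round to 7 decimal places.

T = 7/12 years.
HUF growth factor: 1 + 0.0386×7/12 = 1.0225167.
GBP growth factor: 1 + 0.0241×7/12 = 1.0140583.
CIP: F = S · (grow HUF)/(grow GBP) = 594.06 × 1.0225167/1.0140583 = 599.0151 HUF per GBP.
Quoted the other way: 1/599.0151 = 0.0016694 GBP per HUF.

0.0016694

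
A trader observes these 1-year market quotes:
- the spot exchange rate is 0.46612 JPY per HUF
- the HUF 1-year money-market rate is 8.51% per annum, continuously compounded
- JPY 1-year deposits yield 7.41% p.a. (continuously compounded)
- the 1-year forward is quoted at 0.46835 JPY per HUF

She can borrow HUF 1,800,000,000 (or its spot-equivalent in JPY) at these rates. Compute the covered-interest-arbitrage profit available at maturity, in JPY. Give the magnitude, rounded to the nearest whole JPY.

T = 1 year.
Keep in HUF, deliver into the forward: 1,800,000,000·1.08882594385·0.46835 = JPY 917,912,935.44.
Swap to JPY now, deposit: 1,800,000,000·0.46612·1.07691449156 = JPY 903,548,489.05.
The quoted forward overvalues HUF, so borrow JPY, buy HUF at spot, deposit the HUF at 8.51%, and sell the proceeds forward at 0.46835.
Arbitrage profit = |917,912,935.44 − 903,548,489.05| = JPY 14,364,446.

JPY 14,364,446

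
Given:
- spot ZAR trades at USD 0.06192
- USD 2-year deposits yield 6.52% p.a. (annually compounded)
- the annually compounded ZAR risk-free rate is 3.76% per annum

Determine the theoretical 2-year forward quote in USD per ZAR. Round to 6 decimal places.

T = 2 years.
USD accumulates by (1 + 0.0652)^2 = 1.134651.
ZAR accumulates by (1 + 0.0376)^2 = 1.0766138.
CIP: F = S · (grow USD)/(grow ZAR) = 0.06192 × 1.134651/1.0766138 = 0.06525793 USD per ZAR.

0.065258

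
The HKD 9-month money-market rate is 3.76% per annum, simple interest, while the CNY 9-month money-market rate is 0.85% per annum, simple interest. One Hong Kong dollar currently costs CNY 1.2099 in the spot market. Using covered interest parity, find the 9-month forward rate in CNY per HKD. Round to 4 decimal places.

1.1842

T = 9/12 years.
CNY accumulates by 1 + 0.0085×9/12 = 1.006375.
HKD accumulates by 1 + 0.0376×9/12 = 1.028200.
Forward (CNY per HKD) = 1.2099 × 1.006375 / 1.028200 = 1.184218.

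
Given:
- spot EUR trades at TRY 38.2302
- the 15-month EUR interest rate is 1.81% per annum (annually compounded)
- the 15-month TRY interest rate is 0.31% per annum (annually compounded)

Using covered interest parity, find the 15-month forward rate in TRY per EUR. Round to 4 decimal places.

37.5274

T = 15/12 years.
TRY accumulates by (1 + 0.0031)^(15/12) = 1.0038765.
EUR accumulates by (1 + 0.0181)^(15/12) = 1.02267596.
So F = 38.2302 × 1.0038765 / 1.02267596 = 37.527429 (TRY/EUR).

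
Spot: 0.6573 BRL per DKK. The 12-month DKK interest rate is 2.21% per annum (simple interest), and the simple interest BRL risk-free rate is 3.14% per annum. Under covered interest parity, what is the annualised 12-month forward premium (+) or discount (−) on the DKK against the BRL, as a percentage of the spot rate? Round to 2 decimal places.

T = 1 year.
F = S · g_BRL/g_DKK = 0.6573 × 1.031400/1.022100 = 0.6632807.
(F − S)/S ÷ T = (0.6632807 − 0.6573)/0.6573/1 = 0.009099 → 0.91%.

+0.91%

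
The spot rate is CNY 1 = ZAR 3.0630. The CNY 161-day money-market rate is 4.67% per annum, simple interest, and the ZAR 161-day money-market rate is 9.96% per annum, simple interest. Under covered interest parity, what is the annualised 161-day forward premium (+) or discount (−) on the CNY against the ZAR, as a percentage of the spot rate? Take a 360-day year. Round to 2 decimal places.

+5.18%

T = 161/360 years.
CIP forward (ZAR per CNY) = 3.063 × 1.0445433/1.0208853 = 3.1339820.
Annualised premium = (F − S)/S × (1/T) = (3.1339820 − 3.063)/3.063 ÷ (161/360) = 5.18%.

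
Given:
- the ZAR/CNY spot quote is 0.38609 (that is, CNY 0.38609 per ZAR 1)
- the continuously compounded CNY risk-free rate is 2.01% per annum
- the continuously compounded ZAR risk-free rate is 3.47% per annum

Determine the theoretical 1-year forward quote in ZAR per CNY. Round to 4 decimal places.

T = 1 year.
CNY growth factor: e^(0.0201×1) = 1.0203034.
ZAR accumulates by e^(0.0347×1) = 1.0353091.
CIP: F = S · (grow CNY)/(grow ZAR) = 0.38609 × 1.0203034/1.0353091 = 0.3804940 CNY per ZAR.
Quoted the other way: 1/0.3804940 = 2.6282 ZAR per CNY.

2.6282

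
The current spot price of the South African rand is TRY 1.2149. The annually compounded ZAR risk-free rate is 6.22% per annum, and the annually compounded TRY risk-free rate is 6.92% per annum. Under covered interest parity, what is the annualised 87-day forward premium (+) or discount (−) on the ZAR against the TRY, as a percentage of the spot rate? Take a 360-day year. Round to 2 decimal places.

T = 87/360 years.
No-arbitrage forward: 1.2149 × 1.0163015 / 1.0146896 = 1.2168299 TRY/ZAR.
(F − S)/S ÷ T = (1.2168299 − 1.2149)/1.2149/(87/360) = 0.006573 → 0.66%.

+0.66%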